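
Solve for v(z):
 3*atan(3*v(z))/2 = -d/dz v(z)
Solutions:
 Integral(1/atan(3*_y), (_y, v(z))) = C1 - 3*z/2


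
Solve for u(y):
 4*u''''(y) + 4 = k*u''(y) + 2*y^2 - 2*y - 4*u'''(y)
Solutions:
 u(y) = C1 + C2*y + C3*exp(y*(sqrt(k + 1) - 1)/2) + C4*exp(-y*(sqrt(k + 1) + 1)/2) - y^4/(6*k) + y^3*(1 - 8/k)/(3*k) + 2*y^2*(1 - 2/k - 16/k^2)/k


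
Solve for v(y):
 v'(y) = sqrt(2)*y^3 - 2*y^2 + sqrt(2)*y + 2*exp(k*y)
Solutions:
 v(y) = C1 + sqrt(2)*y^4/4 - 2*y^3/3 + sqrt(2)*y^2/2 + 2*exp(k*y)/k


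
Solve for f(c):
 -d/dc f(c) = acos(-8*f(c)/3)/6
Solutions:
 Integral(1/acos(-8*_y/3), (_y, f(c))) = C1 - c/6


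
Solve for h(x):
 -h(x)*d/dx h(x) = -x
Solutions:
 h(x) = -sqrt(C1 + x^2)
 h(x) = sqrt(C1 + x^2)


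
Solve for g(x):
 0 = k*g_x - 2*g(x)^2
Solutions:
 g(x) = -k/(C1*k + 2*x)


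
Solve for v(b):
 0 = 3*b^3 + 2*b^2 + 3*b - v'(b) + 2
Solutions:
 v(b) = C1 + 3*b^4/4 + 2*b^3/3 + 3*b^2/2 + 2*b


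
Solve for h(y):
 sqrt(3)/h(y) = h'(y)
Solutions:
 h(y) = -sqrt(C1 + 2*sqrt(3)*y)
 h(y) = sqrt(C1 + 2*sqrt(3)*y)


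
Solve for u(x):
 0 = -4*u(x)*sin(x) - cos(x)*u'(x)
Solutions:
 u(x) = C1*cos(x)^4


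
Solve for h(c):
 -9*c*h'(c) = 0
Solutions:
 h(c) = C1


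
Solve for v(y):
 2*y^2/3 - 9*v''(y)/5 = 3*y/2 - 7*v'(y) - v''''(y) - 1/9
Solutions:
 v(y) = C1 + C2*exp(y*(6*50^(1/3)/(sqrt(30085) + 175)^(1/3) + 20^(1/3)*(sqrt(30085) + 175)^(1/3))/20)*sin(sqrt(3)*y*(-20^(1/3)*(sqrt(30085) + 175)^(1/3) + 6*50^(1/3)/(sqrt(30085) + 175)^(1/3))/20) + C3*exp(y*(6*50^(1/3)/(sqrt(30085) + 175)^(1/3) + 20^(1/3)*(sqrt(30085) + 175)^(1/3))/20)*cos(sqrt(3)*y*(-20^(1/3)*(sqrt(30085) + 175)^(1/3) + 6*50^(1/3)/(sqrt(30085) + 175)^(1/3))/20) + C4*exp(-y*(6*50^(1/3)/(sqrt(30085) + 175)^(1/3) + 20^(1/3)*(sqrt(30085) + 175)^(1/3))/10) - 2*y^3/63 + 81*y^2/980 + 4111*y/154350


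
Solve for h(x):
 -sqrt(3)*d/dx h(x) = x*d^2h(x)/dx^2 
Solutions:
 h(x) = C1 + C2*x^(1 - sqrt(3))


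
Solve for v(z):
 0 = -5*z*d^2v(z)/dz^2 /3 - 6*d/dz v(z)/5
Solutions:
 v(z) = C1 + C2*z^(7/25)


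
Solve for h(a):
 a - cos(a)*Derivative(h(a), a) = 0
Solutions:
 h(a) = C1 + Integral(a/cos(a), a)


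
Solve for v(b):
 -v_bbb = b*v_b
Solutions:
 v(b) = C1 + Integral(C2*airyai(-b) + C3*airybi(-b), b)


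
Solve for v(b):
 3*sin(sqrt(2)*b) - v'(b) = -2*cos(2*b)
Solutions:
 v(b) = C1 + sin(2*b) - 3*sqrt(2)*cos(sqrt(2)*b)/2


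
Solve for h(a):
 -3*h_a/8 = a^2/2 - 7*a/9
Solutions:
 h(a) = C1 - 4*a^3/9 + 28*a^2/27


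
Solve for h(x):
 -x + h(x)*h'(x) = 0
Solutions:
 h(x) = -sqrt(C1 + x^2)
 h(x) = sqrt(C1 + x^2)


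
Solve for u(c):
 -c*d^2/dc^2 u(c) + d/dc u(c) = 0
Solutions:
 u(c) = C1 + C2*c^2


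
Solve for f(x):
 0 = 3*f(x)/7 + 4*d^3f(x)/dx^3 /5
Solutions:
 f(x) = C3*exp(-1470^(1/3)*x/14) + (C1*sin(3^(5/6)*490^(1/3)*x/28) + C2*cos(3^(5/6)*490^(1/3)*x/28))*exp(1470^(1/3)*x/28)


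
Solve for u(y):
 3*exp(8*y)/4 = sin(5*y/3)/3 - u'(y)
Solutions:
 u(y) = C1 - 3*exp(8*y)/32 - cos(5*y/3)/5


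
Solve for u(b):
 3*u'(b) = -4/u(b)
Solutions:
 u(b) = -sqrt(C1 - 24*b)/3
 u(b) = sqrt(C1 - 24*b)/3


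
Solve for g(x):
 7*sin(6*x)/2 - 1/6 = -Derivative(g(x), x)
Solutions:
 g(x) = C1 + x/6 + 7*cos(6*x)/12


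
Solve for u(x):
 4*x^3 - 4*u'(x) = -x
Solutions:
 u(x) = C1 + x^4/4 + x^2/8


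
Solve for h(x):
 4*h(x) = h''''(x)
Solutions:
 h(x) = C1*exp(-sqrt(2)*x) + C2*exp(sqrt(2)*x) + C3*sin(sqrt(2)*x) + C4*cos(sqrt(2)*x)


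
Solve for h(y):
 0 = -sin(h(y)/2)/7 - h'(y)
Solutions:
 y/7 + log(cos(h(y)/2) - 1) - log(cos(h(y)/2) + 1) = C1


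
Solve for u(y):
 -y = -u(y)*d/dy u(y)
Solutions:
 u(y) = -sqrt(C1 + y^2)
 u(y) = sqrt(C1 + y^2)


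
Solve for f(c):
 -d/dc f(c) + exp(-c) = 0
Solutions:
 f(c) = C1 - exp(-c)


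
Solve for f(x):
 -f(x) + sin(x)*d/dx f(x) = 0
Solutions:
 f(x) = C1*sqrt(cos(x) - 1)/sqrt(cos(x) + 1)


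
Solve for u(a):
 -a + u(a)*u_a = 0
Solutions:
 u(a) = -sqrt(C1 + a^2)
 u(a) = sqrt(C1 + a^2)


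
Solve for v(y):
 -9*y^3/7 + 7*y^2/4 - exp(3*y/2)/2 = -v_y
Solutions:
 v(y) = C1 + 9*y^4/28 - 7*y^3/12 + exp(3*y/2)/3


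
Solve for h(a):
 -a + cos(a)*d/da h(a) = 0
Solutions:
 h(a) = C1 + Integral(a/cos(a), a)


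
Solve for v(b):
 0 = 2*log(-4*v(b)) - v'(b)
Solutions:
 -Integral(1/(log(-_y) + 2*log(2)), (_y, v(b)))/2 = C1 - b


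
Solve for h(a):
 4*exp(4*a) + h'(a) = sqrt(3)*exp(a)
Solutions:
 h(a) = C1 - exp(4*a) + sqrt(3)*exp(a)


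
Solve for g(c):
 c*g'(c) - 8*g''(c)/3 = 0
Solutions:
 g(c) = C1 + C2*erfi(sqrt(3)*c/4)


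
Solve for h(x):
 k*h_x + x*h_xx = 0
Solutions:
 h(x) = C1 + x^(1 - re(k))*(C2*sin(log(x)*Abs(im(k))) + C3*cos(log(x)*im(k)))


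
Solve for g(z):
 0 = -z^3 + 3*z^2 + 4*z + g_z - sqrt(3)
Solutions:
 g(z) = C1 + z^4/4 - z^3 - 2*z^2 + sqrt(3)*z


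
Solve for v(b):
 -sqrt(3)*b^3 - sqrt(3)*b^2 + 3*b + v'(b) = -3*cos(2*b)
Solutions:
 v(b) = C1 + sqrt(3)*b^4/4 + sqrt(3)*b^3/3 - 3*b^2/2 - 3*sin(2*b)/2


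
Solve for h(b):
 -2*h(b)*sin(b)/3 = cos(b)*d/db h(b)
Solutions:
 h(b) = C1*cos(b)^(2/3)


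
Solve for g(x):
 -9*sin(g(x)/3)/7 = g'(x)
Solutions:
 9*x/7 + 3*log(cos(g(x)/3) - 1)/2 - 3*log(cos(g(x)/3) + 1)/2 = C1


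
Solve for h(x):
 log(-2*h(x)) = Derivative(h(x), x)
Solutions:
 -Integral(1/(log(-_y) + log(2)), (_y, h(x))) = C1 - x


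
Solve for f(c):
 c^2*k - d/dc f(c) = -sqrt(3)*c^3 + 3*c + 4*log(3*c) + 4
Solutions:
 f(c) = C1 + sqrt(3)*c^4/4 + c^3*k/3 - 3*c^2/2 - 4*c*log(c) - c*log(81)


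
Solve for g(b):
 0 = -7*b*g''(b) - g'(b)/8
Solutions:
 g(b) = C1 + C2*b^(55/56)


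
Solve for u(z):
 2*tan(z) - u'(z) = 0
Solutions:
 u(z) = C1 - 2*log(cos(z))


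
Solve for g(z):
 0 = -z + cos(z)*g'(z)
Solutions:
 g(z) = C1 + Integral(z/cos(z), z)


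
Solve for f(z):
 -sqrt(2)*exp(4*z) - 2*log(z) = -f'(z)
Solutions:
 f(z) = C1 + 2*z*log(z) - 2*z + sqrt(2)*exp(4*z)/4


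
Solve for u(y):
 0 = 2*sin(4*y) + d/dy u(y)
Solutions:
 u(y) = C1 + cos(4*y)/2


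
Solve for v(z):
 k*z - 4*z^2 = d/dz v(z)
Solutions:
 v(z) = C1 + k*z^2/2 - 4*z^3/3


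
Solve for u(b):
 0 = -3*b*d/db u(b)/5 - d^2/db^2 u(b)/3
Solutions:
 u(b) = C1 + C2*erf(3*sqrt(10)*b/10)


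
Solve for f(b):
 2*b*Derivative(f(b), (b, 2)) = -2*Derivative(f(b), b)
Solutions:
 f(b) = C1 + C2*log(b)


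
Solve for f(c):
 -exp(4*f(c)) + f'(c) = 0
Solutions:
 f(c) = log(-(-1/(C1 + 4*c))^(1/4))
 f(c) = log(-1/(C1 + 4*c))/4
 f(c) = log(-I*(-1/(C1 + 4*c))^(1/4))
 f(c) = log(I*(-1/(C1 + 4*c))^(1/4))


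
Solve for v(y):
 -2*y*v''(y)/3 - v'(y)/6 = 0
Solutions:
 v(y) = C1 + C2*y^(3/4)


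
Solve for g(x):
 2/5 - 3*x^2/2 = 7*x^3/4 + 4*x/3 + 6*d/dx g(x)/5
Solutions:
 g(x) = C1 - 35*x^4/96 - 5*x^3/12 - 5*x^2/9 + x/3


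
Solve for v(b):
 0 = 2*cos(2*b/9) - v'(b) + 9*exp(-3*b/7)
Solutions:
 v(b) = C1 + 9*sin(2*b/9) - 21*exp(-3*b/7)


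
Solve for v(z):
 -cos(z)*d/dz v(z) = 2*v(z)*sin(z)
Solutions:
 v(z) = C1*cos(z)^2


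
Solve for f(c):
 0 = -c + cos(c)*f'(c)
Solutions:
 f(c) = C1 + Integral(c/cos(c), c)


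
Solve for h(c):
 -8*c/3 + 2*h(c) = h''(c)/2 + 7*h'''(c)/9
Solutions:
 h(c) = C1*exp(-c*(3*3^(1/3)/(28*sqrt(193) + 389)^(1/3) + 6 + 3^(2/3)*(28*sqrt(193) + 389)^(1/3))/28)*sin(3*3^(1/6)*c*(-(28*sqrt(193) + 389)^(1/3) + 3^(2/3)/(28*sqrt(193) + 389)^(1/3))/28) + C2*exp(-c*(3*3^(1/3)/(28*sqrt(193) + 389)^(1/3) + 6 + 3^(2/3)*(28*sqrt(193) + 389)^(1/3))/28)*cos(3*3^(1/6)*c*(-(28*sqrt(193) + 389)^(1/3) + 3^(2/3)/(28*sqrt(193) + 389)^(1/3))/28) + C3*exp(c*(-3 + 3*3^(1/3)/(28*sqrt(193) + 389)^(1/3) + 3^(2/3)*(28*sqrt(193) + 389)^(1/3))/14) + 4*c/3


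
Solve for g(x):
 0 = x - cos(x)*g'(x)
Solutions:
 g(x) = C1 + Integral(x/cos(x), x)


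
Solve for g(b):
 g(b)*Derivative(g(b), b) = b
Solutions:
 g(b) = -sqrt(C1 + b^2)
 g(b) = sqrt(C1 + b^2)


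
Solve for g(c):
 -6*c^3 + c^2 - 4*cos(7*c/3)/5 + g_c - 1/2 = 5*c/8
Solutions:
 g(c) = C1 + 3*c^4/2 - c^3/3 + 5*c^2/16 + c/2 + 12*sin(7*c/3)/35


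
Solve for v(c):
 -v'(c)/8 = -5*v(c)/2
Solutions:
 v(c) = C1*exp(20*c)


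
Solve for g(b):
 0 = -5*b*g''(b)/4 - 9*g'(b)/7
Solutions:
 g(b) = C1 + C2/b^(1/35)


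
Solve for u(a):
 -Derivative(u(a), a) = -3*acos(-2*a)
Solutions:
 u(a) = C1 + 3*a*acos(-2*a) + 3*sqrt(1 - 4*a^2)/2


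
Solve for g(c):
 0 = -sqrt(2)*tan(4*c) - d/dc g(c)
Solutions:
 g(c) = C1 + sqrt(2)*log(cos(4*c))/4


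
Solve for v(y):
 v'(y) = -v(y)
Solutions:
 v(y) = C1*exp(-y)


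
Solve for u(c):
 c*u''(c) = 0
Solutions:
 u(c) = C1 + C2*c


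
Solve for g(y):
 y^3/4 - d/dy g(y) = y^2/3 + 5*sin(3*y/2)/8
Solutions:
 g(y) = C1 + y^4/16 - y^3/9 + 5*cos(3*y/2)/12


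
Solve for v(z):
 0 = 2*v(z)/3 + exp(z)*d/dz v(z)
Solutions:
 v(z) = C1*exp(2*exp(-z)/3)


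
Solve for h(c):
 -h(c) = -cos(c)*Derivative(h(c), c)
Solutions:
 h(c) = C1*sqrt(sin(c) + 1)/sqrt(sin(c) - 1)


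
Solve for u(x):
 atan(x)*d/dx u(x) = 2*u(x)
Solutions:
 u(x) = C1*exp(2*Integral(1/atan(x), x))


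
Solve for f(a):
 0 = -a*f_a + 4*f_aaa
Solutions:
 f(a) = C1 + Integral(C2*airyai(2^(1/3)*a/2) + C3*airybi(2^(1/3)*a/2), a)


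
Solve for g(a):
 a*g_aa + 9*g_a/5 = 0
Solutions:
 g(a) = C1 + C2/a^(4/5)


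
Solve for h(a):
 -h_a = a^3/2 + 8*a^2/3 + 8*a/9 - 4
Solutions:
 h(a) = C1 - a^4/8 - 8*a^3/9 - 4*a^2/9 + 4*a


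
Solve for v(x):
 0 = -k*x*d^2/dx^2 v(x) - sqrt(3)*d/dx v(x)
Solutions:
 v(x) = C1 + x^(((re(k) - sqrt(3))*re(k) + im(k)^2)/(re(k)^2 + im(k)^2))*(C2*sin(sqrt(3)*log(x)*Abs(im(k))/(re(k)^2 + im(k)^2)) + C3*cos(sqrt(3)*log(x)*im(k)/(re(k)^2 + im(k)^2)))


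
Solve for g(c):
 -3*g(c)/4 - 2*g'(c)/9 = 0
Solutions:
 g(c) = C1*exp(-27*c/8)


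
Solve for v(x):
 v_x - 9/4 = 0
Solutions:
 v(x) = C1 + 9*x/4


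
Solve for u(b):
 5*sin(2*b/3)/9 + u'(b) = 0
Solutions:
 u(b) = C1 + 5*cos(2*b/3)/6


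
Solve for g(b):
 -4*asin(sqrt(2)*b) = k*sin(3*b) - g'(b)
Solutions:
 g(b) = C1 + 4*b*asin(sqrt(2)*b) - k*cos(3*b)/3 + 2*sqrt(2)*sqrt(1 - 2*b^2)


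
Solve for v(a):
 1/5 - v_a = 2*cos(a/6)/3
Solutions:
 v(a) = C1 + a/5 - 4*sin(a/6)


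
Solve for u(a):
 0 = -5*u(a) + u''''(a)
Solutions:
 u(a) = C1*exp(-5^(1/4)*a) + C2*exp(5^(1/4)*a) + C3*sin(5^(1/4)*a) + C4*cos(5^(1/4)*a)


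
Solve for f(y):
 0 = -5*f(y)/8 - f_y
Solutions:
 f(y) = C1*exp(-5*y/8)


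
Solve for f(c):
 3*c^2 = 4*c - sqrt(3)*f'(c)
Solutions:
 f(c) = C1 - sqrt(3)*c^3/3 + 2*sqrt(3)*c^2/3


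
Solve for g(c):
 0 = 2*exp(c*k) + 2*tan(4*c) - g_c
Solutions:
 g(c) = C1 + 2*Piecewise((exp(c*k)/k, Ne(k, 0)), (c, True)) - log(cos(4*c))/2


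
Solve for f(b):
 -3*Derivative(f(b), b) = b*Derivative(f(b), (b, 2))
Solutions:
 f(b) = C1 + C2/b^2


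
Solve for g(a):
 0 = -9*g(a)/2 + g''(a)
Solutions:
 g(a) = C1*exp(-3*sqrt(2)*a/2) + C2*exp(3*sqrt(2)*a/2)


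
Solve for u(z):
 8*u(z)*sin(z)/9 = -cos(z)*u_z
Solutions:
 u(z) = C1*cos(z)^(8/9)


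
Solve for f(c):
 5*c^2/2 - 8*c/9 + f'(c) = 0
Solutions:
 f(c) = C1 - 5*c^3/6 + 4*c^2/9


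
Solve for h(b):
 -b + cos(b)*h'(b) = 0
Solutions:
 h(b) = C1 + Integral(b/cos(b), b)


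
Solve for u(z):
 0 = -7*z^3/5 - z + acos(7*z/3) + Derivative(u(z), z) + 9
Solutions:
 u(z) = C1 + 7*z^4/20 + z^2/2 - z*acos(7*z/3) - 9*z + sqrt(9 - 49*z^2)/7


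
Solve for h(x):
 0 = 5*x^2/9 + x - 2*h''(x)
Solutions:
 h(x) = C1 + C2*x + 5*x^4/216 + x^3/12


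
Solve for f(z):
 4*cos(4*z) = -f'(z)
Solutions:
 f(z) = C1 - sin(4*z)


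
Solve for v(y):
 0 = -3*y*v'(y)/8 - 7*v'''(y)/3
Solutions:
 v(y) = C1 + Integral(C2*airyai(-21^(2/3)*y/14) + C3*airybi(-21^(2/3)*y/14), y)


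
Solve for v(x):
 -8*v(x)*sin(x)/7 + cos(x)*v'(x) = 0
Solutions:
 v(x) = C1/cos(x)^(8/7)


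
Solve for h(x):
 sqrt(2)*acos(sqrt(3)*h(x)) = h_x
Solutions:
 Integral(1/acos(sqrt(3)*_y), (_y, h(x))) = C1 + sqrt(2)*x


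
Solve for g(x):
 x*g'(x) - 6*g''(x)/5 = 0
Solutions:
 g(x) = C1 + C2*erfi(sqrt(15)*x/6)


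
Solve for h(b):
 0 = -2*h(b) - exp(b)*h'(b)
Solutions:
 h(b) = C1*exp(2*exp(-b))


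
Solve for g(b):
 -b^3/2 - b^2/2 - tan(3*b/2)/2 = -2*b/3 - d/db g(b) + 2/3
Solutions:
 g(b) = C1 + b^4/8 + b^3/6 - b^2/3 + 2*b/3 - log(cos(3*b/2))/3


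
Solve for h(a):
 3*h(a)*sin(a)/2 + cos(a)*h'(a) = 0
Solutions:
 h(a) = C1*cos(a)^(3/2)


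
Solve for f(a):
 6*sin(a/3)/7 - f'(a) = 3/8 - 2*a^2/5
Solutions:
 f(a) = C1 + 2*a^3/15 - 3*a/8 - 18*cos(a/3)/7


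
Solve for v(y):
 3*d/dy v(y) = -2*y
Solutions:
 v(y) = C1 - y^2/3


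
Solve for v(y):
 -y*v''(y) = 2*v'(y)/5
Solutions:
 v(y) = C1 + C2*y^(3/5)


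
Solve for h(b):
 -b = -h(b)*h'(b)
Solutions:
 h(b) = -sqrt(C1 + b^2)
 h(b) = sqrt(C1 + b^2)


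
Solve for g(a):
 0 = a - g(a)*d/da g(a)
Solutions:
 g(a) = -sqrt(C1 + a^2)
 g(a) = sqrt(C1 + a^2)


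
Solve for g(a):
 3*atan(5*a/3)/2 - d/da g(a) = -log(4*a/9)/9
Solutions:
 g(a) = C1 + a*log(a)/9 + 3*a*atan(5*a/3)/2 - 2*a*log(3)/9 - a/9 + 2*a*log(2)/9 - 9*log(25*a^2 + 9)/20


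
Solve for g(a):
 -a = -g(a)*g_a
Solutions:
 g(a) = -sqrt(C1 + a^2)
 g(a) = sqrt(C1 + a^2)


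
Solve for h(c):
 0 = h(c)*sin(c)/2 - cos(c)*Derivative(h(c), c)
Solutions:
 h(c) = C1/sqrt(cos(c))


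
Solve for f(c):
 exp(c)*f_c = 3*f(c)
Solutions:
 f(c) = C1*exp(-3*exp(-c))


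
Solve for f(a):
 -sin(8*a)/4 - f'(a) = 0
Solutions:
 f(a) = C1 + cos(8*a)/32


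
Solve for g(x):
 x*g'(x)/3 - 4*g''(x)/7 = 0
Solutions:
 g(x) = C1 + C2*erfi(sqrt(42)*x/12)


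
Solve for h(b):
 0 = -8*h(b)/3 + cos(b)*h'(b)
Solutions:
 h(b) = C1*(sin(b) + 1)^(4/3)/(sin(b) - 1)^(4/3)


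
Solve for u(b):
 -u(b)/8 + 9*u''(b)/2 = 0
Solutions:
 u(b) = C1*exp(-b/6) + C2*exp(b/6)


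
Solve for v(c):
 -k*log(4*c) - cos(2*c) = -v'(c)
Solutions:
 v(c) = C1 + c*k*(log(c) - 1) + 2*c*k*log(2) + sin(2*c)/2


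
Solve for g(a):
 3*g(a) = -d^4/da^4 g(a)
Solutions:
 g(a) = (C1*sin(sqrt(2)*3^(1/4)*a/2) + C2*cos(sqrt(2)*3^(1/4)*a/2))*exp(-sqrt(2)*3^(1/4)*a/2) + (C3*sin(sqrt(2)*3^(1/4)*a/2) + C4*cos(sqrt(2)*3^(1/4)*a/2))*exp(sqrt(2)*3^(1/4)*a/2)


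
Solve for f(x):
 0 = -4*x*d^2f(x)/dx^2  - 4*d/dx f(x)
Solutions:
 f(x) = C1 + C2*log(x)


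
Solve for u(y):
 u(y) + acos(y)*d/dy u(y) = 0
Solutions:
 u(y) = C1*exp(-Integral(1/acos(y), y))


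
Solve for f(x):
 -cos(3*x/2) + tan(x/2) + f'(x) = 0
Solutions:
 f(x) = C1 + 2*log(cos(x/2)) + 2*sin(3*x/2)/3


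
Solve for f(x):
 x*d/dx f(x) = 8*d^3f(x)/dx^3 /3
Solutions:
 f(x) = C1 + Integral(C2*airyai(3^(1/3)*x/2) + C3*airybi(3^(1/3)*x/2), x)


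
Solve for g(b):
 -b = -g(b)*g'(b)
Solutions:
 g(b) = -sqrt(C1 + b^2)
 g(b) = sqrt(C1 + b^2)


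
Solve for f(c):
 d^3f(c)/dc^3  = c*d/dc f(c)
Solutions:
 f(c) = C1 + Integral(C2*airyai(c) + C3*airybi(c), c)


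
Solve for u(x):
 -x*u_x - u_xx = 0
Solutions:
 u(x) = C1 + C2*erf(sqrt(2)*x/2)


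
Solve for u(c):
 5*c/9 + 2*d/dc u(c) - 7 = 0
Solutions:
 u(c) = C1 - 5*c^2/36 + 7*c/2


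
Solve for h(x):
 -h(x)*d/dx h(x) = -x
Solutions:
 h(x) = -sqrt(C1 + x^2)
 h(x) = sqrt(C1 + x^2)


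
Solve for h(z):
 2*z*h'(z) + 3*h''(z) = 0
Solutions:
 h(z) = C1 + C2*erf(sqrt(3)*z/3)


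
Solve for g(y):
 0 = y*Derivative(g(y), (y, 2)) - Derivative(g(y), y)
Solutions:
 g(y) = C1 + C2*y^2


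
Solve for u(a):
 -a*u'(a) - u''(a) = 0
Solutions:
 u(a) = C1 + C2*erf(sqrt(2)*a/2)


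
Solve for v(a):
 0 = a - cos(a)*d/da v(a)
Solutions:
 v(a) = C1 + Integral(a/cos(a), a)


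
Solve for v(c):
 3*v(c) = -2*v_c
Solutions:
 v(c) = C1*exp(-3*c/2)


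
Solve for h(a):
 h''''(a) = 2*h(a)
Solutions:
 h(a) = C1*exp(-2^(1/4)*a) + C2*exp(2^(1/4)*a) + C3*sin(2^(1/4)*a) + C4*cos(2^(1/4)*a)


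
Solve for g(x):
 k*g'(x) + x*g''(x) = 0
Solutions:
 g(x) = C1 + x^(1 - re(k))*(C2*sin(log(x)*Abs(im(k))) + C3*cos(log(x)*im(k)))


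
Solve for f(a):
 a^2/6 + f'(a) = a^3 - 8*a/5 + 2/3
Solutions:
 f(a) = C1 + a^4/4 - a^3/18 - 4*a^2/5 + 2*a/3


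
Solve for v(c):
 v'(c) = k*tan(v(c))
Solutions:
 v(c) = pi - asin(C1*exp(c*k))
 v(c) = asin(C1*exp(c*k))


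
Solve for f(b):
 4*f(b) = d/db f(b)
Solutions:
 f(b) = C1*exp(4*b)


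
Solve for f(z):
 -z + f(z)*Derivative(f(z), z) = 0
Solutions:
 f(z) = -sqrt(C1 + z^2)
 f(z) = sqrt(C1 + z^2)


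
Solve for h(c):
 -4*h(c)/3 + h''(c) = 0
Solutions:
 h(c) = C1*exp(-2*sqrt(3)*c/3) + C2*exp(2*sqrt(3)*c/3)


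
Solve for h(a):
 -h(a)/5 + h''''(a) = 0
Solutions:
 h(a) = C1*exp(-5^(3/4)*a/5) + C2*exp(5^(3/4)*a/5) + C3*sin(5^(3/4)*a/5) + C4*cos(5^(3/4)*a/5)


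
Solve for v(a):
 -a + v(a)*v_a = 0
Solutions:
 v(a) = -sqrt(C1 + a^2)
 v(a) = sqrt(C1 + a^2)


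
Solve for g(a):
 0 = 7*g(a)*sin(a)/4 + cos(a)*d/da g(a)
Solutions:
 g(a) = C1*cos(a)^(7/4)


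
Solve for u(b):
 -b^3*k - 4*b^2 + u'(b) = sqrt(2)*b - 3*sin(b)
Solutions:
 u(b) = C1 + b^4*k/4 + 4*b^3/3 + sqrt(2)*b^2/2 + 3*cos(b)


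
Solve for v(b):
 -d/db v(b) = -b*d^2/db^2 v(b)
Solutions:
 v(b) = C1 + C2*b^2


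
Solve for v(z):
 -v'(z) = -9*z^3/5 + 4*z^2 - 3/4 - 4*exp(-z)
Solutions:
 v(z) = C1 + 9*z^4/20 - 4*z^3/3 + 3*z/4 - 4*exp(-z)


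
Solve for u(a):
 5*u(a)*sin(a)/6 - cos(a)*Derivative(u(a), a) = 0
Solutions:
 u(a) = C1/cos(a)^(5/6)


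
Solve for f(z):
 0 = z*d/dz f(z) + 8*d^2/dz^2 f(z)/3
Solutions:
 f(z) = C1 + C2*erf(sqrt(3)*z/4)


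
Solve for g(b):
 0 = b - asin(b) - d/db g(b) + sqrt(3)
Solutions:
 g(b) = C1 + b^2/2 - b*asin(b) + sqrt(3)*b - sqrt(1 - b^2)


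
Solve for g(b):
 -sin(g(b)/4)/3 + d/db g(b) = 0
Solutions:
 -b/3 + 2*log(cos(g(b)/4) - 1) - 2*log(cos(g(b)/4) + 1) = C1


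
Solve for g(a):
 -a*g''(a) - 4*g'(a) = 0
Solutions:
 g(a) = C1 + C2/a^3


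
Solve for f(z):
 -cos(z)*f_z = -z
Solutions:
 f(z) = C1 + Integral(z/cos(z), z)


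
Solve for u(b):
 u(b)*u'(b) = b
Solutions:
 u(b) = -sqrt(C1 + b^2)
 u(b) = sqrt(C1 + b^2)


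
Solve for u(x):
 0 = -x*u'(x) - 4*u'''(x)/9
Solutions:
 u(x) = C1 + Integral(C2*airyai(-2^(1/3)*3^(2/3)*x/2) + C3*airybi(-2^(1/3)*3^(2/3)*x/2), x)


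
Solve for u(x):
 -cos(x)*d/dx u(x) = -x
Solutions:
 u(x) = C1 + Integral(x/cos(x), x)


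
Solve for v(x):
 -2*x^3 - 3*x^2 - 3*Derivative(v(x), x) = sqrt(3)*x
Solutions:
 v(x) = C1 - x^4/6 - x^3/3 - sqrt(3)*x^2/6


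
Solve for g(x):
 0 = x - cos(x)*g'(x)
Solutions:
 g(x) = C1 + Integral(x/cos(x), x)


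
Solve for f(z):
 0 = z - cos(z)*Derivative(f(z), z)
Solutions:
 f(z) = C1 + Integral(z/cos(z), z)


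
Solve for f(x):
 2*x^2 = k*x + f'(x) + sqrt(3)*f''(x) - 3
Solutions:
 f(x) = C1 + C2*exp(-sqrt(3)*x/3) - k*x^2/2 + sqrt(3)*k*x + 2*x^3/3 - 2*sqrt(3)*x^2 + 15*x


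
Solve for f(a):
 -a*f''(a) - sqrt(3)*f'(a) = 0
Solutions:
 f(a) = C1 + C2*a^(1 - sqrt(3))


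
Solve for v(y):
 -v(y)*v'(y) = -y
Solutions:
 v(y) = -sqrt(C1 + y^2)
 v(y) = sqrt(C1 + y^2)


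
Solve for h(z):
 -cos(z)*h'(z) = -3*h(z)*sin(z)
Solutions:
 h(z) = C1/cos(z)^3


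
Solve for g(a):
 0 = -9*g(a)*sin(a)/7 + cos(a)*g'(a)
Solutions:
 g(a) = C1/cos(a)^(9/7)


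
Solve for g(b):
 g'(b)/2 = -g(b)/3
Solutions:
 g(b) = C1*exp(-2*b/3)


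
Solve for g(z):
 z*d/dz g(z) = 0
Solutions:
 g(z) = C1


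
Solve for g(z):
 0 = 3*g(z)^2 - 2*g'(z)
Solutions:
 g(z) = -2/(C1 + 3*z)


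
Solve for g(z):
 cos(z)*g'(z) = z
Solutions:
 g(z) = C1 + Integral(z/cos(z), z)


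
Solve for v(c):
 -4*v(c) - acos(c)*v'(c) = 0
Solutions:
 v(c) = C1*exp(-4*Integral(1/acos(c), c))


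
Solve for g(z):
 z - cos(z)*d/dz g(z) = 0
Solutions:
 g(z) = C1 + Integral(z/cos(z), z)


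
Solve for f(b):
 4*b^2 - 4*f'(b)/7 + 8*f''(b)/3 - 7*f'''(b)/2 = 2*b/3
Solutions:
 f(b) = C1 + 7*b^3/3 + 385*b^2/12 + 7693*b/36 + (C2*sin(2*sqrt(2)*b/21) + C3*cos(2*sqrt(2)*b/21))*exp(8*b/21)


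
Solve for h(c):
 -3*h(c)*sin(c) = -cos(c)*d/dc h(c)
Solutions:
 h(c) = C1/cos(c)^3


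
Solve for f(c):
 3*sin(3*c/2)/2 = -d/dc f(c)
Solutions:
 f(c) = C1 + cos(3*c/2)


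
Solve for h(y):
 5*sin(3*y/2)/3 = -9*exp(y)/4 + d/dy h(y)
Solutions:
 h(y) = C1 + 9*exp(y)/4 - 10*cos(3*y/2)/9


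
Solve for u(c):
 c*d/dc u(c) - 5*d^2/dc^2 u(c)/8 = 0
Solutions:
 u(c) = C1 + C2*erfi(2*sqrt(5)*c/5)


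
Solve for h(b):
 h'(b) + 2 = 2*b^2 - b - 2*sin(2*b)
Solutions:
 h(b) = C1 + 2*b^3/3 - b^2/2 - 2*b + cos(2*b)


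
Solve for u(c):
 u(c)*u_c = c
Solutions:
 u(c) = -sqrt(C1 + c^2)
 u(c) = sqrt(C1 + c^2)


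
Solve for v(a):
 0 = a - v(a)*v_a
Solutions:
 v(a) = -sqrt(C1 + a^2)
 v(a) = sqrt(C1 + a^2)


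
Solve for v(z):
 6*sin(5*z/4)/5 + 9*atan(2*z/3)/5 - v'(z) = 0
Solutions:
 v(z) = C1 + 9*z*atan(2*z/3)/5 - 27*log(4*z^2 + 9)/20 - 24*cos(5*z/4)/25


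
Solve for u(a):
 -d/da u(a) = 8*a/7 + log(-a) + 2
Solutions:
 u(a) = C1 - 4*a^2/7 - a*log(-a) - a


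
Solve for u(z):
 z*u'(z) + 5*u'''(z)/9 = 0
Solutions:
 u(z) = C1 + Integral(C2*airyai(-15^(2/3)*z/5) + C3*airybi(-15^(2/3)*z/5), z)


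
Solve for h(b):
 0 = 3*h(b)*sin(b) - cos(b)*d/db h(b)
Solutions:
 h(b) = C1/cos(b)^3


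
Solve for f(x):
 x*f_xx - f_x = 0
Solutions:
 f(x) = C1 + C2*x^2


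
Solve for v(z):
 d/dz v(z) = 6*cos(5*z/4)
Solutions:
 v(z) = C1 + 24*sin(5*z/4)/5


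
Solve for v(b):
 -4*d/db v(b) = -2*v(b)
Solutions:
 v(b) = C1*exp(b/2)


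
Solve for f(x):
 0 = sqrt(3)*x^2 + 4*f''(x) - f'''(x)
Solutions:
 f(x) = C1 + C2*x + C3*exp(4*x) - sqrt(3)*x^4/48 - sqrt(3)*x^3/48 - sqrt(3)*x^2/64


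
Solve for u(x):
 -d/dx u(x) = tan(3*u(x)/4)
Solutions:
 u(x) = -4*asin(C1*exp(-3*x/4))/3 + 4*pi/3
 u(x) = 4*asin(C1*exp(-3*x/4))/3


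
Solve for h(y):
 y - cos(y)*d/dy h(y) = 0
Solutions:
 h(y) = C1 + Integral(y/cos(y), y)


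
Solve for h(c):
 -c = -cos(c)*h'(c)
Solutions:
 h(c) = C1 + Integral(c/cos(c), c)


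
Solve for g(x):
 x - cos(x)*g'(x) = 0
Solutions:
 g(x) = C1 + Integral(x/cos(x), x)


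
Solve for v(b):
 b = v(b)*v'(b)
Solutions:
 v(b) = -sqrt(C1 + b^2)
 v(b) = sqrt(C1 + b^2)


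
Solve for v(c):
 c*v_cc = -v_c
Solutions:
 v(c) = C1 + C2*log(c)


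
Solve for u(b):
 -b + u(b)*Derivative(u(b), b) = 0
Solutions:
 u(b) = -sqrt(C1 + b^2)
 u(b) = sqrt(C1 + b^2)


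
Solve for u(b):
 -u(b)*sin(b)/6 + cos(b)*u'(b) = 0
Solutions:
 u(b) = C1/cos(b)^(1/6)


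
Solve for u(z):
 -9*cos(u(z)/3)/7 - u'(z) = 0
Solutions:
 9*z/7 - 3*log(sin(u(z)/3) - 1)/2 + 3*log(sin(u(z)/3) + 1)/2 = C1


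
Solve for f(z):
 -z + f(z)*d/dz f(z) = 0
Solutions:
 f(z) = -sqrt(C1 + z^2)
 f(z) = sqrt(C1 + z^2)


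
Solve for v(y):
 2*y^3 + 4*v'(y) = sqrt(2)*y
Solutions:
 v(y) = C1 - y^4/8 + sqrt(2)*y^2/8


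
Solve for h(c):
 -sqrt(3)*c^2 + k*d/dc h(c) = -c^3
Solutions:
 h(c) = C1 - c^4/(4*k) + sqrt(3)*c^3/(3*k)


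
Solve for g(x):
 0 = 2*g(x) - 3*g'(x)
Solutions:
 g(x) = C1*exp(2*x/3)


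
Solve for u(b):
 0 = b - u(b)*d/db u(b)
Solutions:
 u(b) = -sqrt(C1 + b^2)
 u(b) = sqrt(C1 + b^2)


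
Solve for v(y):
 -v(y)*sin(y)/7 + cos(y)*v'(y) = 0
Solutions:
 v(y) = C1/cos(y)^(1/7)


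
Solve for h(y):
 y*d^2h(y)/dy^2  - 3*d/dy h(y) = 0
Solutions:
 h(y) = C1 + C2*y^4


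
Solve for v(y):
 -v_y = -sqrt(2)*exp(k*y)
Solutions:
 v(y) = C1 + sqrt(2)*exp(k*y)/k


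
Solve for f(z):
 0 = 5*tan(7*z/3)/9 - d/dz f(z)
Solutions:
 f(z) = C1 - 5*log(cos(7*z/3))/21


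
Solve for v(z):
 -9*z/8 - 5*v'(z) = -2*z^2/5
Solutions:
 v(z) = C1 + 2*z^3/75 - 9*z^2/80


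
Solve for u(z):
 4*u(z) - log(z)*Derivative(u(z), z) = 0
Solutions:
 u(z) = C1*exp(4*li(z))


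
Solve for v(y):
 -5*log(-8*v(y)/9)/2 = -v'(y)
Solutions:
 -2*Integral(1/(log(-_y) - 2*log(3) + 3*log(2)), (_y, v(y)))/5 = C1 - y


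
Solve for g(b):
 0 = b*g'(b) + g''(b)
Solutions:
 g(b) = C1 + C2*erf(sqrt(2)*b/2)


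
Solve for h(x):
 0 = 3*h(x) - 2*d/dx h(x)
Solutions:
 h(x) = C1*exp(3*x/2)


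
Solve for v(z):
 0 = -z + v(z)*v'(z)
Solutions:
 v(z) = -sqrt(C1 + z^2)
 v(z) = sqrt(C1 + z^2)


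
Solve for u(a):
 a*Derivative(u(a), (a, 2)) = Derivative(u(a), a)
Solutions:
 u(a) = C1 + C2*a^2


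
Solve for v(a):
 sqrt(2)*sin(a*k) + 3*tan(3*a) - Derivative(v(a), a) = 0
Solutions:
 v(a) = C1 + sqrt(2)*Piecewise((-cos(a*k)/k, Ne(k, 0)), (0, True)) - log(cos(3*a))


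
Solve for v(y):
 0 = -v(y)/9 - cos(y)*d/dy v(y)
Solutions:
 v(y) = C1*(sin(y) - 1)^(1/18)/(sin(y) + 1)^(1/18)


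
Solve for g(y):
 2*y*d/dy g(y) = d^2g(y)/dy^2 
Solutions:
 g(y) = C1 + C2*erfi(y)


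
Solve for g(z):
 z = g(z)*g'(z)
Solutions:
 g(z) = -sqrt(C1 + z^2)
 g(z) = sqrt(C1 + z^2)


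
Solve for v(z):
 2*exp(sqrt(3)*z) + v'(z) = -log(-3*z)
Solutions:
 v(z) = C1 - z*log(-z) + z*(1 - log(3)) - 2*sqrt(3)*exp(sqrt(3)*z)/3


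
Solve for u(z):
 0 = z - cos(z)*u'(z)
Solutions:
 u(z) = C1 + Integral(z/cos(z), z)


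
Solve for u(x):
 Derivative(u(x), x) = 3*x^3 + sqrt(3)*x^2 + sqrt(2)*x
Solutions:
 u(x) = C1 + 3*x^4/4 + sqrt(3)*x^3/3 + sqrt(2)*x^2/2


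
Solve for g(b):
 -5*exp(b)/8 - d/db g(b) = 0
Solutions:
 g(b) = C1 - 5*exp(b)/8


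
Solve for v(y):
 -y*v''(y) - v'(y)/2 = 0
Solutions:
 v(y) = C1 + C2*sqrt(y)


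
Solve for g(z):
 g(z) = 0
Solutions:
 g(z) = 0


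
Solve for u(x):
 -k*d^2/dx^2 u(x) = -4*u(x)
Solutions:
 u(x) = C1*exp(-2*x*sqrt(1/k)) + C2*exp(2*x*sqrt(1/k))


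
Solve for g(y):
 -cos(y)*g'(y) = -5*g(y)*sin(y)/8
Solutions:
 g(y) = C1/cos(y)^(5/8)


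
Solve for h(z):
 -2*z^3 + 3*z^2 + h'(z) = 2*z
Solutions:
 h(z) = C1 + z^4/2 - z^3 + z^2


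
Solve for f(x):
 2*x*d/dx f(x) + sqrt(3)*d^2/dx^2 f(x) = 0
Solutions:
 f(x) = C1 + C2*erf(3^(3/4)*x/3)


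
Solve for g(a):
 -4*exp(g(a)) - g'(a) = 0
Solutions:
 g(a) = log(1/(C1 + 4*a))


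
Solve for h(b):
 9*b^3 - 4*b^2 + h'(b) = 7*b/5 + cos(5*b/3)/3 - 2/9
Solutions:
 h(b) = C1 - 9*b^4/4 + 4*b^3/3 + 7*b^2/10 - 2*b/9 + sin(5*b/3)/5


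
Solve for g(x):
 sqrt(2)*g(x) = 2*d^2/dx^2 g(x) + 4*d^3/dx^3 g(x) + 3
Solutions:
 g(x) = C1*exp(-x*((-1 + sqrt(-1 + (1 - 27*sqrt(2))^2) + 27*sqrt(2))^(-1/3) + 2 + (-1 + sqrt(-1 + (1 - 27*sqrt(2))^2) + 27*sqrt(2))^(1/3))/12)*sin(sqrt(3)*x*(-(-1 + sqrt(-1 + (1 - 27*sqrt(2))^2) + 27*sqrt(2))^(1/3) + (-1 + sqrt(-1 + (1 - 27*sqrt(2))^2) + 27*sqrt(2))^(-1/3))/12) + C2*exp(-x*((-1 + sqrt(-1 + (1 - 27*sqrt(2))^2) + 27*sqrt(2))^(-1/3) + 2 + (-1 + sqrt(-1 + (1 - 27*sqrt(2))^2) + 27*sqrt(2))^(1/3))/12)*cos(sqrt(3)*x*(-(-1 + sqrt(-1 + (1 - 27*sqrt(2))^2) + 27*sqrt(2))^(1/3) + (-1 + sqrt(-1 + (1 - 27*sqrt(2))^2) + 27*sqrt(2))^(-1/3))/12) + C3*exp(x*(-1 + (-1 + sqrt(-1 + (1 - 27*sqrt(2))^2) + 27*sqrt(2))^(-1/3) + (-1 + sqrt(-1 + (1 - 27*sqrt(2))^2) + 27*sqrt(2))^(1/3))/6) + 3*sqrt(2)/2


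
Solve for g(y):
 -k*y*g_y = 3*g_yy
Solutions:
 g(y) = Piecewise((-sqrt(6)*sqrt(pi)*C1*erf(sqrt(6)*sqrt(k)*y/6)/(2*sqrt(k)) - C2, (k > 0) | (k < 0)), (-C1*y - C2, True))


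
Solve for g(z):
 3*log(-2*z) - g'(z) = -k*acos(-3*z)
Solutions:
 g(z) = C1 + k*(z*acos(-3*z) + sqrt(1 - 9*z^2)/3) + 3*z*log(-z) - 3*z + 3*z*log(2)


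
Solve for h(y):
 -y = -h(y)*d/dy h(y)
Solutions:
 h(y) = -sqrt(C1 + y^2)
 h(y) = sqrt(C1 + y^2)


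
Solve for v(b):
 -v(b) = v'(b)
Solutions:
 v(b) = C1*exp(-b)


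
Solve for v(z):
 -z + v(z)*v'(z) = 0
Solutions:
 v(z) = -sqrt(C1 + z^2)
 v(z) = sqrt(C1 + z^2)


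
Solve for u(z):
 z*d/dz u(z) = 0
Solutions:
 u(z) = C1


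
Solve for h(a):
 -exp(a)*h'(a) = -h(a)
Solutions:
 h(a) = C1*exp(-exp(-a))


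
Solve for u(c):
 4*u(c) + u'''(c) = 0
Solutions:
 u(c) = C3*exp(-2^(2/3)*c) + (C1*sin(2^(2/3)*sqrt(3)*c/2) + C2*cos(2^(2/3)*sqrt(3)*c/2))*exp(2^(2/3)*c/2)


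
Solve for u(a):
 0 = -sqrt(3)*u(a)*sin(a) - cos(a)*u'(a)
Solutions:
 u(a) = C1*cos(a)^(sqrt(3))


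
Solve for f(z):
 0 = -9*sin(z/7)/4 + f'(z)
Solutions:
 f(z) = C1 - 63*cos(z/7)/4


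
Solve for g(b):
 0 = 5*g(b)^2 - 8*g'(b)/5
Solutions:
 g(b) = -8/(C1 + 25*b)


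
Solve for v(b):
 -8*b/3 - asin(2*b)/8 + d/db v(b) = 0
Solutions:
 v(b) = C1 + 4*b^2/3 + b*asin(2*b)/8 + sqrt(1 - 4*b^2)/16


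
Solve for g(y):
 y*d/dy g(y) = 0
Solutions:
 g(y) = C1


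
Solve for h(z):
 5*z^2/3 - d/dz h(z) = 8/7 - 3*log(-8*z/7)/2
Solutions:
 h(z) = C1 + 5*z^3/9 + 3*z*log(-z)/2 + z*(-21*log(7) - 37 + 63*log(2))/14


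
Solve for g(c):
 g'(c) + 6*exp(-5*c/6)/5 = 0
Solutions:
 g(c) = C1 + 36*exp(-5*c/6)/25


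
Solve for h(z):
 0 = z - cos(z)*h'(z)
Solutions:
 h(z) = C1 + Integral(z/cos(z), z)


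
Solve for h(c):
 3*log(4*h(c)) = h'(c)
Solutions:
 -Integral(1/(log(_y) + 2*log(2)), (_y, h(c)))/3 = C1 - c


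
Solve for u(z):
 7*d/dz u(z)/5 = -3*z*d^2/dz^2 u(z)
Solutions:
 u(z) = C1 + C2*z^(8/15)


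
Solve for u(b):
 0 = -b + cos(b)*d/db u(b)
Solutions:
 u(b) = C1 + Integral(b/cos(b), b)


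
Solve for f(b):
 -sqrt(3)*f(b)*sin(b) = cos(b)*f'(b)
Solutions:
 f(b) = C1*cos(b)^(sqrt(3))


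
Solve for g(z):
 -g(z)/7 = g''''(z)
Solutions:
 g(z) = (C1*sin(sqrt(2)*7^(3/4)*z/14) + C2*cos(sqrt(2)*7^(3/4)*z/14))*exp(-sqrt(2)*7^(3/4)*z/14) + (C3*sin(sqrt(2)*7^(3/4)*z/14) + C4*cos(sqrt(2)*7^(3/4)*z/14))*exp(sqrt(2)*7^(3/4)*z/14)


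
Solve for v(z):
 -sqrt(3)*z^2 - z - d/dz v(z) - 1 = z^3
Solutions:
 v(z) = C1 - z^4/4 - sqrt(3)*z^3/3 - z^2/2 - z


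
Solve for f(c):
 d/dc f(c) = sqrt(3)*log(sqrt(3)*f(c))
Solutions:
 -2*sqrt(3)*Integral(1/(2*log(_y) + log(3)), (_y, f(c)))/3 = C1 - c


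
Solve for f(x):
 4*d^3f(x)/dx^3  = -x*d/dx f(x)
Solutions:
 f(x) = C1 + Integral(C2*airyai(-2^(1/3)*x/2) + C3*airybi(-2^(1/3)*x/2), x)


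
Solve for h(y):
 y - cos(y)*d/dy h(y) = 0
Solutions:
 h(y) = C1 + Integral(y/cos(y), y)


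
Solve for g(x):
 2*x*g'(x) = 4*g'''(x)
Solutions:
 g(x) = C1 + Integral(C2*airyai(2^(2/3)*x/2) + C3*airybi(2^(2/3)*x/2), x)


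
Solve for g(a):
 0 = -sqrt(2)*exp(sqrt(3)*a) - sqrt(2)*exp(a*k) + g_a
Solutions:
 g(a) = C1 + sqrt(6)*exp(sqrt(3)*a)/3 + sqrt(2)*exp(a*k)/k


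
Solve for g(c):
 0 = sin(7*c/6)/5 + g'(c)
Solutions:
 g(c) = C1 + 6*cos(7*c/6)/35


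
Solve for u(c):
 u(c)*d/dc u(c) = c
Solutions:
 u(c) = -sqrt(C1 + c^2)
 u(c) = sqrt(C1 + c^2)


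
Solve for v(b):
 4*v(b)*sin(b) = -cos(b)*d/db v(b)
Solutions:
 v(b) = C1*cos(b)^4


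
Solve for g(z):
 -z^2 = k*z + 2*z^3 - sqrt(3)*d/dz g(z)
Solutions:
 g(z) = C1 + sqrt(3)*k*z^2/6 + sqrt(3)*z^4/6 + sqrt(3)*z^3/9


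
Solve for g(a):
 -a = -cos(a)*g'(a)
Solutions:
 g(a) = C1 + Integral(a/cos(a), a)


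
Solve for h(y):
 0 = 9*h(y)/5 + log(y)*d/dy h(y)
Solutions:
 h(y) = C1*exp(-9*li(y)/5)


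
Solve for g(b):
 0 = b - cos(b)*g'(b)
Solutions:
 g(b) = C1 + Integral(b/cos(b), b)


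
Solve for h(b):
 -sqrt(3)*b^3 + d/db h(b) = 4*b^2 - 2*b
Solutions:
 h(b) = C1 + sqrt(3)*b^4/4 + 4*b^3/3 - b^2


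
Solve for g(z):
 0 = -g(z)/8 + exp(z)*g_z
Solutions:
 g(z) = C1*exp(-exp(-z)/8)


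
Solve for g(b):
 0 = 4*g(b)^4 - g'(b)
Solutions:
 g(b) = (-1/(C1 + 12*b))^(1/3)
 g(b) = (-1/(C1 + 4*b))^(1/3)*(-3^(2/3) - 3*3^(1/6)*I)/6
 g(b) = (-1/(C1 + 4*b))^(1/3)*(-3^(2/3) + 3*3^(1/6)*I)/6


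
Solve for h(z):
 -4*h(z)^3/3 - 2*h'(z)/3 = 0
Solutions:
 h(z) = -sqrt(2)*sqrt(-1/(C1 - 2*z))/2
 h(z) = sqrt(2)*sqrt(-1/(C1 - 2*z))/2


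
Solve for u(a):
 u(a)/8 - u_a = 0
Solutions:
 u(a) = C1*exp(a/8)


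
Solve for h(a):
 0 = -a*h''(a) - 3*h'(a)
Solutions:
 h(a) = C1 + C2/a^2


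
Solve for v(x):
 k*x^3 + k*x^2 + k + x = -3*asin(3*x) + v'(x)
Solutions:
 v(x) = C1 + k*x^4/4 + k*x^3/3 + k*x + x^2/2 + 3*x*asin(3*x) + sqrt(1 - 9*x^2)


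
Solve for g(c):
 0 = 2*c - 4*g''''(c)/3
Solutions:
 g(c) = C1 + C2*c + C3*c^2 + C4*c^3 + c^5/80


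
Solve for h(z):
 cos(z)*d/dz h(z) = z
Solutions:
 h(z) = C1 + Integral(z/cos(z), z)


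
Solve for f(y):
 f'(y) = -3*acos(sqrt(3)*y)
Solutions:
 f(y) = C1 - 3*y*acos(sqrt(3)*y) + sqrt(3)*sqrt(1 - 3*y^2)


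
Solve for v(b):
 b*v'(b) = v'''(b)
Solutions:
 v(b) = C1 + Integral(C2*airyai(b) + C3*airybi(b), b)


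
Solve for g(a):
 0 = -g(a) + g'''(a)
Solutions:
 g(a) = C3*exp(a) + (C1*sin(sqrt(3)*a/2) + C2*cos(sqrt(3)*a/2))*exp(-a/2)


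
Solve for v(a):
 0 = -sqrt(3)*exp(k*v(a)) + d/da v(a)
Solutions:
 v(a) = Piecewise((log(-1/(C1*k + sqrt(3)*a*k))/k, Ne(k, 0)), (nan, True))
 v(a) = Piecewise((C1 + sqrt(3)*a, Eq(k, 0)), (nan, True))


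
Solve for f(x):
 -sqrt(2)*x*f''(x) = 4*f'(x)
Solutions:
 f(x) = C1 + C2*x^(1 - 2*sqrt(2))


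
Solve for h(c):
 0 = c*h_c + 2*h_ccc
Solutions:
 h(c) = C1 + Integral(C2*airyai(-2^(2/3)*c/2) + C3*airybi(-2^(2/3)*c/2), c)


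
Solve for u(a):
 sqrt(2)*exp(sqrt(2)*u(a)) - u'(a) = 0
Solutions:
 u(a) = sqrt(2)*(2*log(-1/(C1 + sqrt(2)*a)) - log(2))/4


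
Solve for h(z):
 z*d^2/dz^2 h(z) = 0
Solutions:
 h(z) = C1 + C2*z


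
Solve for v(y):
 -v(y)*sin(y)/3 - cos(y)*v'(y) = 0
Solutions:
 v(y) = C1*cos(y)^(1/3)


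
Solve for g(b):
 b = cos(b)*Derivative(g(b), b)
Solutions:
 g(b) = C1 + Integral(b/cos(b), b)


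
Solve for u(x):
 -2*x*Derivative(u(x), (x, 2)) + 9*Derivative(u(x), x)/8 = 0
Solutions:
 u(x) = C1 + C2*x^(25/16)


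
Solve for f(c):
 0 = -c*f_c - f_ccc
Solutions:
 f(c) = C1 + Integral(C2*airyai(-c) + C3*airybi(-c), c)


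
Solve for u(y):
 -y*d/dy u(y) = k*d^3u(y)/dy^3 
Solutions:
 u(y) = C1 + Integral(C2*airyai(y*(-1/k)^(1/3)) + C3*airybi(y*(-1/k)^(1/3)), y)


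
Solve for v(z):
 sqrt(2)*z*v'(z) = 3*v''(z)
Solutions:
 v(z) = C1 + C2*erfi(2^(3/4)*sqrt(3)*z/6)


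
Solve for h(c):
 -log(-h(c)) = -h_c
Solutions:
 -li(-h(c)) = C1 + c


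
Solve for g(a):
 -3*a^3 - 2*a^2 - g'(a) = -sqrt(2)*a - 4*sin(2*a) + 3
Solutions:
 g(a) = C1 - 3*a^4/4 - 2*a^3/3 + sqrt(2)*a^2/2 - 3*a - 2*cos(2*a)


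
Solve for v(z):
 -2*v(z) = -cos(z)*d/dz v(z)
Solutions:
 v(z) = C1*(sin(z) + 1)/(sin(z) - 1)


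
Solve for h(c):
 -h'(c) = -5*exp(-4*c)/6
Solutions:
 h(c) = C1 - 5*exp(-4*c)/24


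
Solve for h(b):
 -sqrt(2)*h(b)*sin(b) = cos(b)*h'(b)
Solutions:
 h(b) = C1*cos(b)^(sqrt(2))


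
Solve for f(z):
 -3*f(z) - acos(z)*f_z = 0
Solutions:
 f(z) = C1*exp(-3*Integral(1/acos(z), z))


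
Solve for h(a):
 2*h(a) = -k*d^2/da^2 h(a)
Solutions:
 h(a) = C1*exp(-sqrt(2)*a*sqrt(-1/k)) + C2*exp(sqrt(2)*a*sqrt(-1/k))


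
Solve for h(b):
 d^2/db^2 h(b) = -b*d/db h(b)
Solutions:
 h(b) = C1 + C2*erf(sqrt(2)*b/2)


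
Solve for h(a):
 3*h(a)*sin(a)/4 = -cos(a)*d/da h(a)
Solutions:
 h(a) = C1*cos(a)^(3/4)


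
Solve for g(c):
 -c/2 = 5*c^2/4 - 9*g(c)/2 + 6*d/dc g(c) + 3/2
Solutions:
 g(c) = C1*exp(3*c/4) + 5*c^2/18 + 23*c/27 + 119/81


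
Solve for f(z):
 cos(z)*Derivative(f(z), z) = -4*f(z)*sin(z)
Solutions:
 f(z) = C1*cos(z)^4


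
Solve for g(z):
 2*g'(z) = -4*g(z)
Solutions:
 g(z) = C1*exp(-2*z)


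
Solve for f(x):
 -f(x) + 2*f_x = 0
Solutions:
 f(x) = C1*exp(x/2)


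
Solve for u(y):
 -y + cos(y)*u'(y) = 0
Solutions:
 u(y) = C1 + Integral(y/cos(y), y)


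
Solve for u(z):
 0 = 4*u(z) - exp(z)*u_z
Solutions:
 u(z) = C1*exp(-4*exp(-z))


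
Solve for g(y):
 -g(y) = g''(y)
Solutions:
 g(y) = C1*sin(y) + C2*cos(y)


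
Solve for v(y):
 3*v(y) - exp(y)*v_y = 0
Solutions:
 v(y) = C1*exp(-3*exp(-y))


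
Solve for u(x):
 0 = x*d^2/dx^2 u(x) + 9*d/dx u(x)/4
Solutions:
 u(x) = C1 + C2/x^(5/4)


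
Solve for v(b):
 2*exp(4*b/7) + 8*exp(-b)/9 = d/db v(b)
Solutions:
 v(b) = C1 + 7*exp(4*b/7)/2 - 8*exp(-b)/9


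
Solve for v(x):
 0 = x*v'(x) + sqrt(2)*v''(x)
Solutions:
 v(x) = C1 + C2*erf(2^(1/4)*x/2)


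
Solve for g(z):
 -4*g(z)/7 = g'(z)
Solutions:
 g(z) = C1*exp(-4*z/7)


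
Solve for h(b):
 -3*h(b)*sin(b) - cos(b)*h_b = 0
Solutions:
 h(b) = C1*cos(b)^3


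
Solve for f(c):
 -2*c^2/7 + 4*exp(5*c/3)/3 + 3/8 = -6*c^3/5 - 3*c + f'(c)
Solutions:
 f(c) = C1 + 3*c^4/10 - 2*c^3/21 + 3*c^2/2 + 3*c/8 + 4*exp(5*c/3)/5


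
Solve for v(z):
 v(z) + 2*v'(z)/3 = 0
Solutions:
 v(z) = C1*exp(-3*z/2)


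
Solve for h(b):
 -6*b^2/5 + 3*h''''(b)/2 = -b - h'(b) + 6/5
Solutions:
 h(b) = C1 + C4*exp(-2^(1/3)*3^(2/3)*b/3) + 2*b^3/5 - b^2/2 + 6*b/5 + (C2*sin(2^(1/3)*3^(1/6)*b/2) + C3*cos(2^(1/3)*3^(1/6)*b/2))*exp(2^(1/3)*3^(2/3)*b/6)


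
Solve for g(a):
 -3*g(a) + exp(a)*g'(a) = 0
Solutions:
 g(a) = C1*exp(-3*exp(-a))


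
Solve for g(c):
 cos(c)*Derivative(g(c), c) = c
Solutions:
 g(c) = C1 + Integral(c/cos(c), c)


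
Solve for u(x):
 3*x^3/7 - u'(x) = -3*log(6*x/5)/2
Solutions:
 u(x) = C1 + 3*x^4/28 + 3*x*log(x)/2 - 3*x*log(5)/2 - 3*x/2 + 3*x*log(6)/2


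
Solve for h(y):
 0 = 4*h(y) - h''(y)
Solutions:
 h(y) = C1*exp(-2*y) + C2*exp(2*y)


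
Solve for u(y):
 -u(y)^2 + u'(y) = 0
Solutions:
 u(y) = -1/(C1 + y)


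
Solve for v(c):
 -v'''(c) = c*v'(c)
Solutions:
 v(c) = C1 + Integral(C2*airyai(-c) + C3*airybi(-c), c)


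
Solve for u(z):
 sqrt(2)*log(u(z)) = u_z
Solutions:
 li(u(z)) = C1 + sqrt(2)*z


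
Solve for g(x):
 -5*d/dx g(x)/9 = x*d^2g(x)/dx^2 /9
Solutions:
 g(x) = C1 + C2/x^4


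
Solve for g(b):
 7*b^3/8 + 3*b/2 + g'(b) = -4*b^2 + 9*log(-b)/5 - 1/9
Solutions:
 g(b) = C1 - 7*b^4/32 - 4*b^3/3 - 3*b^2/4 + 9*b*log(-b)/5 - 86*b/45


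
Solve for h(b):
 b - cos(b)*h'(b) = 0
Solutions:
 h(b) = C1 + Integral(b/cos(b), b)


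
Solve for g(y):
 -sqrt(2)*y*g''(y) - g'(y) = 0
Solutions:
 g(y) = C1 + C2*y^(1 - sqrt(2)/2)


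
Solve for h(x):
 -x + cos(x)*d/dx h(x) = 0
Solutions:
 h(x) = C1 + Integral(x/cos(x), x)


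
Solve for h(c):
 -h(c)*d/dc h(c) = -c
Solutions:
 h(c) = -sqrt(C1 + c^2)
 h(c) = sqrt(C1 + c^2)


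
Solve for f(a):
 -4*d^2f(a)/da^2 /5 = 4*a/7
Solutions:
 f(a) = C1 + C2*a - 5*a^3/42


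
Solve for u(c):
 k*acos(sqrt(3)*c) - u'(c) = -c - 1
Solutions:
 u(c) = C1 + c^2/2 + c + k*(c*acos(sqrt(3)*c) - sqrt(3)*sqrt(1 - 3*c^2)/3)


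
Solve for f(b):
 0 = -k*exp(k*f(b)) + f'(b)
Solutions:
 f(b) = Piecewise((log(-1/(C1*k + b*k^2))/k, Ne(k, 0)), (nan, True))
 f(b) = Piecewise((C1 + b*k, Eq(k, 0)), (nan, True))


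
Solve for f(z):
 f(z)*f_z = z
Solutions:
 f(z) = -sqrt(C1 + z^2)
 f(z) = sqrt(C1 + z^2)


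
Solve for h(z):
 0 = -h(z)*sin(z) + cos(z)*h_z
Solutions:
 h(z) = C1/cos(z)


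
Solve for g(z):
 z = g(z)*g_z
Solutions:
 g(z) = -sqrt(C1 + z^2)
 g(z) = sqrt(C1 + z^2)


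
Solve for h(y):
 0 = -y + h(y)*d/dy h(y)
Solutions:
 h(y) = -sqrt(C1 + y^2)
 h(y) = sqrt(C1 + y^2)


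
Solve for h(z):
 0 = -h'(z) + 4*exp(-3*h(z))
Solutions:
 h(z) = log(C1 + 12*z)/3
 h(z) = log((-3^(1/3) - 3^(5/6)*I)*(C1 + 4*z)^(1/3)/2)
 h(z) = log((-3^(1/3) + 3^(5/6)*I)*(C1 + 4*z)^(1/3)/2)


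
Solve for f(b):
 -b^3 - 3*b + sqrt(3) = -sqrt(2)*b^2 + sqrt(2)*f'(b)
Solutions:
 f(b) = C1 - sqrt(2)*b^4/8 + b^3/3 - 3*sqrt(2)*b^2/4 + sqrt(6)*b/2


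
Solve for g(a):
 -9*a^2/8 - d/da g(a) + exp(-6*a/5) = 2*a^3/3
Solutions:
 g(a) = C1 - a^4/6 - 3*a^3/8 - 5*exp(-6*a/5)/6
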